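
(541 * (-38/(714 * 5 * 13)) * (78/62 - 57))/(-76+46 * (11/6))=17762112/5994625 = 2.96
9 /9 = 1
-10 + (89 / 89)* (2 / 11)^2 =-9.97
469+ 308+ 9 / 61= 47406/61 = 777.15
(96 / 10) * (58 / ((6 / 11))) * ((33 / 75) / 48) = 3509/375 = 9.36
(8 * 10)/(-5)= -16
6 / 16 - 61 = -485/8 = -60.62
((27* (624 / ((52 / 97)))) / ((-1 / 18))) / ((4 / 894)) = -126434844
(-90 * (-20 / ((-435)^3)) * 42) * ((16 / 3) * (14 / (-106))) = 12544/19389255 = 0.00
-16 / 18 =-0.89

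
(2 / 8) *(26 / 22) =13/44 = 0.30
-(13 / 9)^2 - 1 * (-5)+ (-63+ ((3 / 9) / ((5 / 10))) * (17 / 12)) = -9581/162 = -59.14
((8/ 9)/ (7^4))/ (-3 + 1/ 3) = -1/7203 = 0.00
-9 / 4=-2.25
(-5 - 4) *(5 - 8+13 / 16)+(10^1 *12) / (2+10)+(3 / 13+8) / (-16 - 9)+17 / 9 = 1462367/46800 = 31.25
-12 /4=-3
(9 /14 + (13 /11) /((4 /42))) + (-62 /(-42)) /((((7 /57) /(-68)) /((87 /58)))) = -653823/539 = -1213.03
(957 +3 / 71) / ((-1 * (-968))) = 33975/34364 = 0.99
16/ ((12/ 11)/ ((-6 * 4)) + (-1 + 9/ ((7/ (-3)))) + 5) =2464/15 = 164.27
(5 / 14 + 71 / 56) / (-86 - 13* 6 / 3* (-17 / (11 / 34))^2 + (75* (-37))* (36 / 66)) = -1573/71037920 = 0.00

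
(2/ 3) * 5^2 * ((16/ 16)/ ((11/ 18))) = 300/11 = 27.27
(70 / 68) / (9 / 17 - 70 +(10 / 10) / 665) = -23275/1570696 = -0.01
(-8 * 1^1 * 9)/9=-8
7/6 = 1.17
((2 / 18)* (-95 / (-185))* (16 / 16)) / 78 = 19/25974 = 0.00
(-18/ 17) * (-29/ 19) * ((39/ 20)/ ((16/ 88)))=111969/6460 = 17.33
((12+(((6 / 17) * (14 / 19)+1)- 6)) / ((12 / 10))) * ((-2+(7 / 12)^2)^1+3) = 2262925/279072 = 8.11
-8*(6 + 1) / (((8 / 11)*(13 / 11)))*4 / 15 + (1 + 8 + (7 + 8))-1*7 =-73/195 = -0.37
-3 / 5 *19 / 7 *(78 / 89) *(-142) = 631332/3115 = 202.67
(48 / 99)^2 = 256/1089 = 0.24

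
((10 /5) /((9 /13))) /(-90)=-13/405 = -0.03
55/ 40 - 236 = -1877/8 = -234.62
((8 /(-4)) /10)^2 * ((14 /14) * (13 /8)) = 13/200 = 0.06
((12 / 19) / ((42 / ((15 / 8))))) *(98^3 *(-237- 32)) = -135632490/19 = -7138552.11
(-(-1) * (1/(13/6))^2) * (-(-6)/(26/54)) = 5832/2197 = 2.65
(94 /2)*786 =36942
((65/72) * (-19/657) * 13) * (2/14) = -16055/331128 = -0.05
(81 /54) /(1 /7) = 21/2 = 10.50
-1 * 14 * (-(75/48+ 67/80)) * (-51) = -8568/5 = -1713.60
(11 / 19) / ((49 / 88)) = 968/931 = 1.04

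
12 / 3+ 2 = 6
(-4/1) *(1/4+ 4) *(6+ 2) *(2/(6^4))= -17/81 = -0.21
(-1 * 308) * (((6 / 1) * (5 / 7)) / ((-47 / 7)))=9240/47 = 196.60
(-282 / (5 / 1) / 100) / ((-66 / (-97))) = -4559/5500 = -0.83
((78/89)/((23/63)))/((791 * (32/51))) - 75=-277555299/3700976 = -75.00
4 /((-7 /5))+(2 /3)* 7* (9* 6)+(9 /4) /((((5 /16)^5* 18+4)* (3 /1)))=529890800/2125277 = 249.33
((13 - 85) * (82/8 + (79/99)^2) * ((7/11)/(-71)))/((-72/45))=-14938175/3402036 = -4.39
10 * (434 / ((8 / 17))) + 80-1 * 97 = 18411/2 = 9205.50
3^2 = 9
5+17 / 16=97/16 = 6.06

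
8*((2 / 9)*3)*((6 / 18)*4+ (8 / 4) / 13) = 928/117 = 7.93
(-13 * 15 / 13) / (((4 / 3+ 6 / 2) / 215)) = -9675/13 = -744.23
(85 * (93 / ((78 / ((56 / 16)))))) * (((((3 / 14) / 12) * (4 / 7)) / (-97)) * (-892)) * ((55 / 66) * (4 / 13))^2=29380250/13425867 = 2.19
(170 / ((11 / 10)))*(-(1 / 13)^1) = -1700/143 = -11.89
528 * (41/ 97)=21648/97 = 223.18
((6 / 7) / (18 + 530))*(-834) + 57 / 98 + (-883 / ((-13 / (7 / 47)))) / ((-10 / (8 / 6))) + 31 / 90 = -318802339/184573935 = -1.73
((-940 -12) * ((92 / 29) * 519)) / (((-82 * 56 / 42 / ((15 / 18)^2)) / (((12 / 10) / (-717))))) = -4735010/284171 = -16.66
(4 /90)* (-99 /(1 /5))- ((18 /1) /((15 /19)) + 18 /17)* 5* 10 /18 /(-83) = -89746/4233 = -21.20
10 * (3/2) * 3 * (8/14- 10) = -2970/7 = -424.29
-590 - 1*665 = -1255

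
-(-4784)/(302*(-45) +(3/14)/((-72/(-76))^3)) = -130201344/369858581 = -0.35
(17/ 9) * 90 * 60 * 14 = 142800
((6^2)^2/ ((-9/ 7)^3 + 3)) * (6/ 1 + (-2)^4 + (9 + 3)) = 1259496/25 = 50379.84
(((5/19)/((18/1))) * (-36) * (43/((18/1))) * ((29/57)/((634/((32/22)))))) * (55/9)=-249400/27808191 = -0.01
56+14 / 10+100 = 787/5 = 157.40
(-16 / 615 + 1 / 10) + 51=62821/1230 = 51.07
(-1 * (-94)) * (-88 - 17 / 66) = -273775/33 = -8296.21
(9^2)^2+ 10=6571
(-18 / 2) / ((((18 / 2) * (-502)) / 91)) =91/502 = 0.18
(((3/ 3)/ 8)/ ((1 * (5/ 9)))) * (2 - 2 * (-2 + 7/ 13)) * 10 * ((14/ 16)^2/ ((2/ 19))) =8379/104 = 80.57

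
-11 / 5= -2.20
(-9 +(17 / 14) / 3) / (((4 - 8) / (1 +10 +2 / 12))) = 24187/1008 = 24.00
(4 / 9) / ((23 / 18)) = 8/23 = 0.35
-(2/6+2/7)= -13/21 = -0.62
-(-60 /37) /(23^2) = 60/19573 = 0.00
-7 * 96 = -672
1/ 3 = 0.33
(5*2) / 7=10/7 = 1.43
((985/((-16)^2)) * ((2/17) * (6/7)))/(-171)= -985/434112 = 0.00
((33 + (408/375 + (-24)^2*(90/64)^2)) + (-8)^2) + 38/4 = 2493301/2000 = 1246.65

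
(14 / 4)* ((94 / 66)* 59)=294.11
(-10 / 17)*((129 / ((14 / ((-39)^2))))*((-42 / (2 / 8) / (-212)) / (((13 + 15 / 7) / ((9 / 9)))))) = -20601945/47753 = -431.43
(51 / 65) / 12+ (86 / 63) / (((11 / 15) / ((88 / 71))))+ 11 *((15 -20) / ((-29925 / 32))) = 53725163/22096620 = 2.43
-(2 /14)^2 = -1/49 = -0.02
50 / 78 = 25/39 = 0.64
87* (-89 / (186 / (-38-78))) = 149698/31 = 4828.97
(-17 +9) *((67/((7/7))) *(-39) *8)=167232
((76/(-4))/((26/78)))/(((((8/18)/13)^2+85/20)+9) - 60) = 3121092/2559779 = 1.22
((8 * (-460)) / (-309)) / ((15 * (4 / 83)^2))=316894/927 = 341.85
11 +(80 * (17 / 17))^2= 6411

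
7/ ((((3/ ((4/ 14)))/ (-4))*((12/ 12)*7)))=-8/21 = -0.38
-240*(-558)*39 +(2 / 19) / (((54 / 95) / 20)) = 141017860/27 = 5222883.70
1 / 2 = 0.50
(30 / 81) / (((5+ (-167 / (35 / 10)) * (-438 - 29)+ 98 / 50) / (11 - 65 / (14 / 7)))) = -37625/105318036 = 0.00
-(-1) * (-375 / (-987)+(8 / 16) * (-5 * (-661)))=1087595/658 = 1652.88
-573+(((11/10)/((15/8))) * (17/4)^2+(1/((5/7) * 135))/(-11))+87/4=-4014358/7425 = -540.65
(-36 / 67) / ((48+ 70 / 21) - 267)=108/43349 = 0.00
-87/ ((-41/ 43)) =3741/41 = 91.24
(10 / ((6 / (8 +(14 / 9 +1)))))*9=158.33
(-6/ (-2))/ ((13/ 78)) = 18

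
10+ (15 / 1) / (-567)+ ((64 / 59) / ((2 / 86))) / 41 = 11.11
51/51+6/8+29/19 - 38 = -2639/76 = -34.72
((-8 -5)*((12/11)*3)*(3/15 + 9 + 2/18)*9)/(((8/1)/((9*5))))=-441207/22 = -20054.86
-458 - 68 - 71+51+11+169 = -366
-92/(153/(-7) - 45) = 161/117 = 1.38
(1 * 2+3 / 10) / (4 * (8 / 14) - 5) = -161/190 = -0.85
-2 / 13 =-0.15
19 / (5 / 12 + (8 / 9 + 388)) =684/14015 = 0.05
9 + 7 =16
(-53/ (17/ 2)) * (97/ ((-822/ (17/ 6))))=5141/2466 = 2.08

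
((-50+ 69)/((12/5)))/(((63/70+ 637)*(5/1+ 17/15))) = 2375/1173736 = 0.00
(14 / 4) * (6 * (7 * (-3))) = -441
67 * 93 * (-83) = -517173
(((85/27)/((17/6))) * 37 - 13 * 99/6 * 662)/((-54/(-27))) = -1277621/18 = -70978.94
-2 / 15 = -0.13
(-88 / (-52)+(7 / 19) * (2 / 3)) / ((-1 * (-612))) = 359/113373 = 0.00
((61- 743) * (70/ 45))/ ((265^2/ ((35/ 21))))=-9548/379215 = -0.03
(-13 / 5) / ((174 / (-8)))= 52/435 = 0.12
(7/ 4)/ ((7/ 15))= 15/4 = 3.75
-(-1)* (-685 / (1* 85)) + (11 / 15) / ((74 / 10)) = -15020/1887 = -7.96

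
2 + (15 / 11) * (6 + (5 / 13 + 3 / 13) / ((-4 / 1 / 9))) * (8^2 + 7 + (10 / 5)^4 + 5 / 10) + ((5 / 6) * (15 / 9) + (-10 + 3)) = 1408205/2574 = 547.09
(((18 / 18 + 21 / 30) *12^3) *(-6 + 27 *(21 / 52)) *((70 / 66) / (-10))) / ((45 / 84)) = -2039184/715 = -2852.01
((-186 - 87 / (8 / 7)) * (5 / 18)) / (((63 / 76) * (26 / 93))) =-686185/2184 = -314.19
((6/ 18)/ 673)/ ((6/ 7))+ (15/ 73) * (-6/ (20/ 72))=-3924425/884322 = -4.44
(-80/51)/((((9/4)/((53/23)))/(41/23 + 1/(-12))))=-1988560/728433 = -2.73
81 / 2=40.50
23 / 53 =0.43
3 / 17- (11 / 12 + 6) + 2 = -967/204 = -4.74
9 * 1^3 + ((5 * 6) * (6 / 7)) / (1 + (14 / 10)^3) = 1444/91 = 15.87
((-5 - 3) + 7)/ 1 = -1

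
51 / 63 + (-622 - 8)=-13213/21 = -629.19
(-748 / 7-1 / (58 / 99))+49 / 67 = -107.83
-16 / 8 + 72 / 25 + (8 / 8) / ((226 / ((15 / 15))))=4997/5650 = 0.88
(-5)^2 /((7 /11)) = 275/7 = 39.29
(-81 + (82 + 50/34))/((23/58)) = 2436/391 = 6.23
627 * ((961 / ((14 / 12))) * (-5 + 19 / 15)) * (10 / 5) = -19281504/5 = -3856300.80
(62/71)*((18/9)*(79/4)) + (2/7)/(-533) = 9137077/264901 = 34.49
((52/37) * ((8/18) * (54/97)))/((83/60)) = 74880/297887 = 0.25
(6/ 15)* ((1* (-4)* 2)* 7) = -112/5 = -22.40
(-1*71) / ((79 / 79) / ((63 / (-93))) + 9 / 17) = 25347/338 = 74.99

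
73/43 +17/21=2264/903 = 2.51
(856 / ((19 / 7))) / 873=5992/16587 = 0.36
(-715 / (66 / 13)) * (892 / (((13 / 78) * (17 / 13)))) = -9798620/17 = -576389.41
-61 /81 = -0.75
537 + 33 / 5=2718/5 = 543.60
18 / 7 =2.57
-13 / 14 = -0.93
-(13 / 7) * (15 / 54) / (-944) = 65/118944 = 0.00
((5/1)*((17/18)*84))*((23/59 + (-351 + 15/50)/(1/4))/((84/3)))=-19867.48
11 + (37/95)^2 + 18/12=228363/18050 = 12.65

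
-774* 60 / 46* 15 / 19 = -348300/437 = -797.03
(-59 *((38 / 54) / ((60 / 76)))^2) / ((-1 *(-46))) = -7688939/7545150 = -1.02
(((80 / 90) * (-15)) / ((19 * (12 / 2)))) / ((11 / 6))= -40/627 = -0.06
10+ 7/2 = 27/2 = 13.50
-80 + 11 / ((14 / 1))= -1109/14 = -79.21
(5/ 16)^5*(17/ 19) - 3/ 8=-7417979/19922944 = -0.37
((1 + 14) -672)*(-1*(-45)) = -29565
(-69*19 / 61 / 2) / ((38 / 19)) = -1311/244 = -5.37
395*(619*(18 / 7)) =4401090/7 = 628727.14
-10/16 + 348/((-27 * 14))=-779/504 = -1.55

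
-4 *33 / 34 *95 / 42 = -1045/119 = -8.78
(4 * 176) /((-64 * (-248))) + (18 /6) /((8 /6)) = 569/248 = 2.29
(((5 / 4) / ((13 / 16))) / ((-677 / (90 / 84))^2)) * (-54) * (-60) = 3645000/291955573 = 0.01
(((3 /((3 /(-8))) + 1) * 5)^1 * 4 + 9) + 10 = -121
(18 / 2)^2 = 81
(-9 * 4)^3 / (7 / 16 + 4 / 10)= -3732480/67 = -55708.66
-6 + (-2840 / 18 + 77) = -781/9 = -86.78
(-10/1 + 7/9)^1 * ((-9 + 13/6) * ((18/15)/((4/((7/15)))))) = 8.82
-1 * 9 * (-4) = 36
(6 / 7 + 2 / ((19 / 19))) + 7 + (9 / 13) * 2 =1023/91 = 11.24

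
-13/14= -0.93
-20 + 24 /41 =-796/41 = -19.41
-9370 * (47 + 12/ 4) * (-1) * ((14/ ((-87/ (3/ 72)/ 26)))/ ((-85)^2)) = -852670/75429 = -11.30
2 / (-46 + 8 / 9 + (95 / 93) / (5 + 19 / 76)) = -1953/43861 = -0.04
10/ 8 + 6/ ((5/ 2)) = 73/20 = 3.65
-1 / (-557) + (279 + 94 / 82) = 6397743/22837 = 280.15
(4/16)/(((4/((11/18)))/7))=77/288 = 0.27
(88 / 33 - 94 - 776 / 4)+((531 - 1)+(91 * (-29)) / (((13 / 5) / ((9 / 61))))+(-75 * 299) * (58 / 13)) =-18291781/183 = -99955.09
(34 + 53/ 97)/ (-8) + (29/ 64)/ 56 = -1498435/347648 = -4.31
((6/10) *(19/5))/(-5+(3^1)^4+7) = 57/2075 = 0.03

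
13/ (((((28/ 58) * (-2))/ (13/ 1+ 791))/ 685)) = -51907245/7 = -7415320.71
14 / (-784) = -1/56 = -0.02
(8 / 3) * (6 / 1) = 16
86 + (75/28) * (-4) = 75.29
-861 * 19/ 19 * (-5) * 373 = 1605765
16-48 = -32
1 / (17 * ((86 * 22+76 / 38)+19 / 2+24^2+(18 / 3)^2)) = 2/85527 = 0.00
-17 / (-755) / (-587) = -17/443185 = 0.00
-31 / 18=-1.72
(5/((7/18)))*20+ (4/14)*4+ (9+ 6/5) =9397/35 = 268.49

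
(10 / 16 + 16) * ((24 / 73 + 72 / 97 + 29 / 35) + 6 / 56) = 37798049/1132960 = 33.36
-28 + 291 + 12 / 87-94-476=-306.86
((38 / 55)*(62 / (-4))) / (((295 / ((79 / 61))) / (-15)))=139593/197945 = 0.71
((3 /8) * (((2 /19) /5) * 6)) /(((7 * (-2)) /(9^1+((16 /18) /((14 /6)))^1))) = -591/18620 = -0.03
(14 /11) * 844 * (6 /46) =35448/253 = 140.11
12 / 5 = 2.40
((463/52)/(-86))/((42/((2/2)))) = -463/187824 = 0.00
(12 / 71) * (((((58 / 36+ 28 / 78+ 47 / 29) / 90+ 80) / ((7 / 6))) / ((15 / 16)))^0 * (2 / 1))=24/71 = 0.34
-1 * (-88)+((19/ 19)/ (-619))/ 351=19119671/217269 = 88.00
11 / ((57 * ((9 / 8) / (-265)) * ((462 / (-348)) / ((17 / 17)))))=122960/3591 = 34.24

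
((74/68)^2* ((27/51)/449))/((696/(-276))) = -283383/511777384 = 0.00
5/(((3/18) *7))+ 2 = 6.29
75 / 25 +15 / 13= 54/13 = 4.15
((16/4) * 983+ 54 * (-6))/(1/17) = 61336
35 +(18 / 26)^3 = 77624/2197 = 35.33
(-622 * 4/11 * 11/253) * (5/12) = -3110/759 = -4.10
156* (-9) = -1404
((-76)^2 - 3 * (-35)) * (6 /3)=11762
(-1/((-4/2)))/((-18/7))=-7/36 = -0.19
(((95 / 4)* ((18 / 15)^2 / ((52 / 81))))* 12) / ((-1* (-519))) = 1.23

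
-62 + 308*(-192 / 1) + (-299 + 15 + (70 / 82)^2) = -99988017/1681 = -59481.27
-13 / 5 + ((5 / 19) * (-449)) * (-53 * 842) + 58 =500932113/95 = 5272969.61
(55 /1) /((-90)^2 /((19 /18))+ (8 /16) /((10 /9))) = 20900/2916171 = 0.01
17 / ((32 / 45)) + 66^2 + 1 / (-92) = 3223603/736 = 4379.90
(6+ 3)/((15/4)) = 2.40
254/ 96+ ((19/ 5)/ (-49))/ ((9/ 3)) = 30811/11760 = 2.62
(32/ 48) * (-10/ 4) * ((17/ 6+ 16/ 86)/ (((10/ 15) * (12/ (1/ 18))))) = -3895/111456 = -0.03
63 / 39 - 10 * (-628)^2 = -51269899/13 = -3943838.38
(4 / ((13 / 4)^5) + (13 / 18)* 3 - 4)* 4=-7.29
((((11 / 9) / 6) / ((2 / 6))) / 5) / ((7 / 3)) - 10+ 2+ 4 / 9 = -4727/630 = -7.50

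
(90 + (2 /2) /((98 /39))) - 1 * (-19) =10721/98 = 109.40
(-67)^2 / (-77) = -4489/77 = -58.30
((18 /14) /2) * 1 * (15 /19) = 0.51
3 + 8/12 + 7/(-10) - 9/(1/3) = -721/30 = -24.03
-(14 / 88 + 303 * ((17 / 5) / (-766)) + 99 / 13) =-7042819/1095380 = -6.43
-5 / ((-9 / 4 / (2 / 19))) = 40/171 = 0.23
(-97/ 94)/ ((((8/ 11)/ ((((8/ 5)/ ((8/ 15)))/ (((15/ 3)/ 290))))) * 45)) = -30943/5640 = -5.49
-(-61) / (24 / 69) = 1403/8 = 175.38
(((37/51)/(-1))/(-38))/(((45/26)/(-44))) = -21164/43605 = -0.49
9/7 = 1.29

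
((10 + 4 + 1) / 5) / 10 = 3/10 = 0.30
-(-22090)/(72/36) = 11045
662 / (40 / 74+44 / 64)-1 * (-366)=657986/727 = 905.07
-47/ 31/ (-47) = 1/31 = 0.03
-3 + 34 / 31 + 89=87.10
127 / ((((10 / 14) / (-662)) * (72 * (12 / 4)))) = -294259/540 = -544.92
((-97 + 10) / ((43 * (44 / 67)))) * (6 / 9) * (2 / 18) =-1943/8514 = -0.23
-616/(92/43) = -6622/23 = -287.91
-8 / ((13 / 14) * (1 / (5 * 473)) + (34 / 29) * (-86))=7681520/96813263 = 0.08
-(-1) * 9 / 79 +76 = 6013/79 = 76.11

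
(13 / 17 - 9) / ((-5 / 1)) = 28/17 = 1.65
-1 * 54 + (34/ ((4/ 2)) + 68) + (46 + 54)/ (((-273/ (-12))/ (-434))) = -1876.69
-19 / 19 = -1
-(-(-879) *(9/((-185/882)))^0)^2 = -772641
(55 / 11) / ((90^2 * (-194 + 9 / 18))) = -1/313470 = 0.00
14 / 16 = 0.88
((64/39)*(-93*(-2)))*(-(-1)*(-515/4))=-510880/13 = -39298.46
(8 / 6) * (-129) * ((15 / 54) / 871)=-430/7839 = -0.05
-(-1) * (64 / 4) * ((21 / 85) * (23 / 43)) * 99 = 765072/3655 = 209.32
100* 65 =6500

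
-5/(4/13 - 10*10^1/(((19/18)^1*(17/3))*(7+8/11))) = 356915/132476 = 2.69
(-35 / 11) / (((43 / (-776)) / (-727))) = -19745320/473 = -41744.86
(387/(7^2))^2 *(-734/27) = -4071498/2401 = -1695.75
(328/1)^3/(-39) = -35287552/39 = -904809.03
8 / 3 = 2.67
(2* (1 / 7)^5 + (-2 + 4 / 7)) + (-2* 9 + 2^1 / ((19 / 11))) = -5834392/319333 = -18.27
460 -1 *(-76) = 536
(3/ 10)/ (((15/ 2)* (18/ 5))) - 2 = -179/90 = -1.99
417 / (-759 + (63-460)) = -417/1156 = -0.36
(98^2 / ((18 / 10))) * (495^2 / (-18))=-72630250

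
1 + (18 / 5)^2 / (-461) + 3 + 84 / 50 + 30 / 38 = 1410497/218975 = 6.44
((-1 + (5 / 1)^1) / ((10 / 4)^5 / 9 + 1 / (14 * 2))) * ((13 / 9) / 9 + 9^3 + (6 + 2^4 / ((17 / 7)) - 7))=906527104/3357891 = 269.97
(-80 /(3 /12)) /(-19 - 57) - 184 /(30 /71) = -122908/285 = -431.26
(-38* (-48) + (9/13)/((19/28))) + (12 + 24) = 459672/247 = 1861.02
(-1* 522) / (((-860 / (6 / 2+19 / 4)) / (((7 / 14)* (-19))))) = -153729/3440 = -44.69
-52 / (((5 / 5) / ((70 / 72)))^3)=-557375/11664 = -47.79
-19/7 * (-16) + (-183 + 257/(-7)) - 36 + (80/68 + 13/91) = -25105/119 = -210.97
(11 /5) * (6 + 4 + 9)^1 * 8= 334.40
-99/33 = -3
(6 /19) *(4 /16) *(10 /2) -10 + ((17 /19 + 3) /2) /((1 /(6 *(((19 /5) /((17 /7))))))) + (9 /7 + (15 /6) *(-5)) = -2.54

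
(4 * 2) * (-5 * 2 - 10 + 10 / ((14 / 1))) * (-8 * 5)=43200/7 = 6171.43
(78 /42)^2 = 169/49 = 3.45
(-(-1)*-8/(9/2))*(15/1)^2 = -400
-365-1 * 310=-675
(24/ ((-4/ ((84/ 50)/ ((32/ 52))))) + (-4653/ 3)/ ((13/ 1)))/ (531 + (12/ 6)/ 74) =-3263289/12771200 = -0.26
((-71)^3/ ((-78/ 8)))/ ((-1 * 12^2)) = -357911/1404 = -254.92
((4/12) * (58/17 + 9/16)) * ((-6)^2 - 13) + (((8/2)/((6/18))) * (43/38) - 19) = 388349/15504 = 25.05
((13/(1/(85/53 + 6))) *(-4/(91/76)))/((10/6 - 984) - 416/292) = 26830128/79929353 = 0.34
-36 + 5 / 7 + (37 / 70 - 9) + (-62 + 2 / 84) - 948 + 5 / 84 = -1053.67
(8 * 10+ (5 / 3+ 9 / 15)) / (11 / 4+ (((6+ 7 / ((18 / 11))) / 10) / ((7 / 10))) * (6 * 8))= 34552/30755 = 1.12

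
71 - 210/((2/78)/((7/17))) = -3301.35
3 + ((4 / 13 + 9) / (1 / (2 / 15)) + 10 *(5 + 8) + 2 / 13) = 26207/195 = 134.39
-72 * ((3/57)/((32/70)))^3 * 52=-5016375/877952 = -5.71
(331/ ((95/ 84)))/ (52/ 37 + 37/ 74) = 685832/4465 = 153.60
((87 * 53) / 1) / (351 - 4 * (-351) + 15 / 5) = 2.62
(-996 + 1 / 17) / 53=-16931/901 = -18.79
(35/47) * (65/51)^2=147875/122247 = 1.21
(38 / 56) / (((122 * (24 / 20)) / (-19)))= -1805/20496 = -0.09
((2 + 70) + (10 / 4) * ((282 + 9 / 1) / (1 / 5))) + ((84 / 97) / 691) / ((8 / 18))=497273691/134054 = 3709.50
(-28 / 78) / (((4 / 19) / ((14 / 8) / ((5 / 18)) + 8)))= -1463/60 = -24.38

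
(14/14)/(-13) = -1/13 = -0.08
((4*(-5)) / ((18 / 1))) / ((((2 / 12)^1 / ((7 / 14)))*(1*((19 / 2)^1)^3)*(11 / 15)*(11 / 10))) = -4000/829939 = 0.00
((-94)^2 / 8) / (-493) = -2209/986 = -2.24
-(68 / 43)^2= -4624/1849 = -2.50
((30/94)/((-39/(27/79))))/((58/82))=-5535/1399801 = 0.00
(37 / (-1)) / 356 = -37/356 = -0.10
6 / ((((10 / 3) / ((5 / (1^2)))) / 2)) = 18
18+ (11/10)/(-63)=17.98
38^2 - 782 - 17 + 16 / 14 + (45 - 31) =4621/7 = 660.14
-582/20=-291/10 = -29.10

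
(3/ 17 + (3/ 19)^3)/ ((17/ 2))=42072/1982251 = 0.02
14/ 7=2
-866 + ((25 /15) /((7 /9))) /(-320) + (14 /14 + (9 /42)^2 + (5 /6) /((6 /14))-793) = -46739405/28224 = -1656.02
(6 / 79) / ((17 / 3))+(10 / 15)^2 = 5534/12087 = 0.46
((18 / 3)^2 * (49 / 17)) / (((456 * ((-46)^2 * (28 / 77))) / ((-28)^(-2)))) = 33/87483904 = 0.00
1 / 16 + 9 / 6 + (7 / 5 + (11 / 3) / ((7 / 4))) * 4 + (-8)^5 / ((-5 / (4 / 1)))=8813261/336 = 26229.94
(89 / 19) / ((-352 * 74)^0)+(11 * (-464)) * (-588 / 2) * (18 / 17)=513198505/323 = 1588849.86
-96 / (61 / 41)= -3936/61 = -64.52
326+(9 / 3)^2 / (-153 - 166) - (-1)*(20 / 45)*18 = 106537/319 = 333.97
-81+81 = 0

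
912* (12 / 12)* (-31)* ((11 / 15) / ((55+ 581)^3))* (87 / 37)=-187891/991520820 = 0.00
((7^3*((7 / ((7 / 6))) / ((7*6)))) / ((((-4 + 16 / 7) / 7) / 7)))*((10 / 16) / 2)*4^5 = -1344560/3 = -448186.67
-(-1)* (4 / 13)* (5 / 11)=20/143 = 0.14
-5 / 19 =-0.26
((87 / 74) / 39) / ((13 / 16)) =232/6253 = 0.04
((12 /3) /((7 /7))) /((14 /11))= 22/7 = 3.14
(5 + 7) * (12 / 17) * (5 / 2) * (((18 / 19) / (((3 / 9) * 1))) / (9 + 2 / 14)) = 8505/1292 = 6.58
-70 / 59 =-1.19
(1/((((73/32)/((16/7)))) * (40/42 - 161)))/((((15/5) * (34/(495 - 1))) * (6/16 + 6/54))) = -9105408/145985035 = -0.06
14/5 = 2.80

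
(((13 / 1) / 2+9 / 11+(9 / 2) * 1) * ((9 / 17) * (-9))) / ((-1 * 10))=1053/187 = 5.63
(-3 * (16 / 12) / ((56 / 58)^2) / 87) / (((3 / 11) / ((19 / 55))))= -551/8820 = -0.06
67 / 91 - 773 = -70276/91 = -772.26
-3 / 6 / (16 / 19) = -19/32 = -0.59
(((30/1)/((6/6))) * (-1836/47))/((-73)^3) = 55080/18283799 = 0.00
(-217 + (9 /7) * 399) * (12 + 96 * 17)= 486624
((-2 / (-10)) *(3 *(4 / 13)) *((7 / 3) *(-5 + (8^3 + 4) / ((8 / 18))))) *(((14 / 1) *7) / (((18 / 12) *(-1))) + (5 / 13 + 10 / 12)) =-26978728/845 = -31927.49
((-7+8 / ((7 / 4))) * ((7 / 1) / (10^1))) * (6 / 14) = -51/70 = -0.73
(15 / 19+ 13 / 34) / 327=757/211242 = 0.00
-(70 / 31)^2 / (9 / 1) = -4900/8649 = -0.57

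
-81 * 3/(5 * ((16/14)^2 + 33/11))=-11907/1055 = -11.29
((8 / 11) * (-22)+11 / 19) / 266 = -293/5054 = -0.06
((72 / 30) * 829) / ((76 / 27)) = 67149/95 = 706.83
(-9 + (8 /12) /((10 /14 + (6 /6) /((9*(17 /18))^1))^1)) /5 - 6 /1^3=-2269/297 = -7.64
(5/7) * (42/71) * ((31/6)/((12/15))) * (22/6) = 8525/852 = 10.01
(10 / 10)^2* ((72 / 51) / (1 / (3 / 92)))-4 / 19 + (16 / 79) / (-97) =-9483050/56928427 = -0.17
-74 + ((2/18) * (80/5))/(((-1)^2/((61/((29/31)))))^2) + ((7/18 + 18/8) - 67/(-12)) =18905408/2523 = 7493.23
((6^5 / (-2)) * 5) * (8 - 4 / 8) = -145800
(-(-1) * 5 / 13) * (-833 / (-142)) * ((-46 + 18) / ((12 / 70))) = -1020425/2769 = -368.52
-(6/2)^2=-9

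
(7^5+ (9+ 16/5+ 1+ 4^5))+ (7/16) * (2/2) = 17844.64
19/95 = 1/5 = 0.20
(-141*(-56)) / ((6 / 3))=3948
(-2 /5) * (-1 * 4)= 8/5 = 1.60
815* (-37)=-30155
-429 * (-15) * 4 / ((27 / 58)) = 165880/3 = 55293.33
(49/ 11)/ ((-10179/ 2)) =-98/111969 = 0.00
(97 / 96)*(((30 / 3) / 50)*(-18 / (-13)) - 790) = -1244801/1560 = -797.95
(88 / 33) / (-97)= -8/291 = -0.03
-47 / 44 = -1.07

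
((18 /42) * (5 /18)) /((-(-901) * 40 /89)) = 89/302736 = 0.00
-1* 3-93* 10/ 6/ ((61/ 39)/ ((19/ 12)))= -39017/244 = -159.91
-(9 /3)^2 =-9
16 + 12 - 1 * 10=18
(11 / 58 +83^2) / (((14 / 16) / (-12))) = -19179504/203 = -94480.32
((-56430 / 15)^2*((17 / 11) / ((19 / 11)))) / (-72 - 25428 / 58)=-61203978/2467 = -24809.07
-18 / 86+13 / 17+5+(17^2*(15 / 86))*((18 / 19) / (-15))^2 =7595407/1319455 = 5.76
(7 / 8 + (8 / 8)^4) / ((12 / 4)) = 5/8 = 0.62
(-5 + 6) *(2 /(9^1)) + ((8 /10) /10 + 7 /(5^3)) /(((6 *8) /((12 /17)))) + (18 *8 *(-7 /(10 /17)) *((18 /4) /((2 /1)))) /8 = -1083883/2250 = -481.73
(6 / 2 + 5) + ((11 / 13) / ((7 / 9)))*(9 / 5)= 4531/455 = 9.96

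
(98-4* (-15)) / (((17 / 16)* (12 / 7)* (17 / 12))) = 17696/289 = 61.23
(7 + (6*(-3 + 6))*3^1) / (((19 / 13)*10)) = 4.17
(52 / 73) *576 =29952/73 = 410.30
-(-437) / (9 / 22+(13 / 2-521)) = -4807/5655 = -0.85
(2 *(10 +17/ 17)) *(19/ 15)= 27.87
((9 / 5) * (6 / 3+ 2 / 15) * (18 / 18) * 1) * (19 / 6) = 304/25 = 12.16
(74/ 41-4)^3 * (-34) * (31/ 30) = 25612200/68921 = 371.62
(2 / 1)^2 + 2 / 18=37/9 = 4.11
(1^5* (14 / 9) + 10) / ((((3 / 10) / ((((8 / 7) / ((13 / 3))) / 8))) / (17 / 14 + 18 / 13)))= 3.30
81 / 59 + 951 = 952.37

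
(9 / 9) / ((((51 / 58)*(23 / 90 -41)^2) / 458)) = 71722800/228597113 = 0.31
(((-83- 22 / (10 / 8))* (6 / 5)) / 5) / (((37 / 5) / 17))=-55.47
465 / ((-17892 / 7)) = -155/852 = -0.18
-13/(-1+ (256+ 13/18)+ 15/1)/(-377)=18/141317 = 0.00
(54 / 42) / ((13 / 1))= 9/91 = 0.10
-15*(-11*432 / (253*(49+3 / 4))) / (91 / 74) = 1918080/416507 = 4.61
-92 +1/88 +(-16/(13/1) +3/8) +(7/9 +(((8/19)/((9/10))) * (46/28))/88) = -21010189/228228 = -92.06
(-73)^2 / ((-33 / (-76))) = 405004/33 = 12272.85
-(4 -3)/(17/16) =-16/17 = -0.94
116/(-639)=-116/639 = -0.18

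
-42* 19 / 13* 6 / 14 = -342/13 = -26.31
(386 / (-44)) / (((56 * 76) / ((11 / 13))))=-193/110656 = 0.00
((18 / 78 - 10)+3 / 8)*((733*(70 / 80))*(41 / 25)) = -205532467/20800 = -9881.37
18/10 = 9/5 = 1.80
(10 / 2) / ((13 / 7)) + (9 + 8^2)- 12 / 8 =74.19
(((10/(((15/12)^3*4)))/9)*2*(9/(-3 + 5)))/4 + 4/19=252/475 = 0.53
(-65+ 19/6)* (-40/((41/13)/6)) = 192920/41 = 4705.37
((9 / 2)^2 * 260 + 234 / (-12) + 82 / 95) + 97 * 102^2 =192742529/190 = 1014434.36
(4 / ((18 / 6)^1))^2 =16/9 = 1.78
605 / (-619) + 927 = 573208/619 = 926.02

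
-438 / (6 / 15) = -1095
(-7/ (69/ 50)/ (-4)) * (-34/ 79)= -2975/5451 = -0.55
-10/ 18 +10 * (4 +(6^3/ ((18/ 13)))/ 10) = 1759/9 = 195.44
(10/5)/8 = 1/4 = 0.25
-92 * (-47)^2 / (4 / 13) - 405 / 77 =-50858212/77 = -660496.26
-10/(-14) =0.71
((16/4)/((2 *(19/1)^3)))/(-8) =-1/27436 = 0.00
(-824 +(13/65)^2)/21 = -20599/525 = -39.24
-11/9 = -1.22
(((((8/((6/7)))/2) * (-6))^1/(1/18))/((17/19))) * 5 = -47880/17 = -2816.47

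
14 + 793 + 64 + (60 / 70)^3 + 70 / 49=299459/343 = 873.06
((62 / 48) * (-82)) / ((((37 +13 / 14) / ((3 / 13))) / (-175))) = 1556975/13806 = 112.78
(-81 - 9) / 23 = -3.91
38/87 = 0.44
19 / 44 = 0.43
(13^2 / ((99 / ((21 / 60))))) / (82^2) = 1183/13313520 = 0.00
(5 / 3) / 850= 1/510 = 0.00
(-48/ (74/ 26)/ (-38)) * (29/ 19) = 9048/13357 = 0.68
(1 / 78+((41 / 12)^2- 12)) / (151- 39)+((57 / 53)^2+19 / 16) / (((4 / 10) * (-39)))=-6934391/45303552 = -0.15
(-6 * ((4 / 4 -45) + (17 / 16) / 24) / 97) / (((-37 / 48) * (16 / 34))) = -860829/114848 = -7.50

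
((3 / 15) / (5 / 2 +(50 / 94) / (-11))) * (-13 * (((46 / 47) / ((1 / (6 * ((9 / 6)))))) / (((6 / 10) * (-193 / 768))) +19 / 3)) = 31183042/564525 = 55.24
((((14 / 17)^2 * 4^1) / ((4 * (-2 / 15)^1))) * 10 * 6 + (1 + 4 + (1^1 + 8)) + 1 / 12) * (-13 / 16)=13124267/55488 = 236.52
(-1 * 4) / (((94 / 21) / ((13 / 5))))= -546/235 = -2.32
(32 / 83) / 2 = 16/83 = 0.19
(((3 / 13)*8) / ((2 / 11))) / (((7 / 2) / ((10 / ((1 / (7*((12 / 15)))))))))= 2112/13 = 162.46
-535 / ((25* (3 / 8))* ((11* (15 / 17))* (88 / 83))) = -150977/27225 = -5.55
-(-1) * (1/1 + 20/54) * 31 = 1147/27 = 42.48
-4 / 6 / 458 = -1/687 = 0.00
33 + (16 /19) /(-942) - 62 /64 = 9172469/286368 = 32.03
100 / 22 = 50/11 = 4.55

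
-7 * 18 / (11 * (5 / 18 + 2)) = -2268/451 = -5.03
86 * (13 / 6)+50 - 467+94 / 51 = -3890/17 = -228.82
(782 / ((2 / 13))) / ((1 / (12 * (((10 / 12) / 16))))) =25415/8 = 3176.88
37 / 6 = 6.17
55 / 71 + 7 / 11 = 1102/781 = 1.41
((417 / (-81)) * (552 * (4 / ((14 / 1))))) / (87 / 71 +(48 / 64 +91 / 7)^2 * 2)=-2.14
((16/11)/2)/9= 8/99 = 0.08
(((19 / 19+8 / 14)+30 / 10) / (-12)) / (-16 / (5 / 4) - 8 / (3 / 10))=5/518 = 0.01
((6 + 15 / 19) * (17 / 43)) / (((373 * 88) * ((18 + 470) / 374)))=867/13833824 = 0.00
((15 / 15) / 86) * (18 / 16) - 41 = -28199/688 = -40.99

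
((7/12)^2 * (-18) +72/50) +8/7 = -4959/1400 = -3.54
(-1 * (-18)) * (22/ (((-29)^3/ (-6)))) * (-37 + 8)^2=2376/29 = 81.93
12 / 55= 0.22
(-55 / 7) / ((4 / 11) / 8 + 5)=-1210/777 = -1.56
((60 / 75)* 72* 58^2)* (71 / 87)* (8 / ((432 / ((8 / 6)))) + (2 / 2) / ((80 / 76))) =104037152/675 = 154129.11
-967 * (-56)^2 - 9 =-3032521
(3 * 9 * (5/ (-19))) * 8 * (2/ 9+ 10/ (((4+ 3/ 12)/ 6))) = -263280/323 = -815.11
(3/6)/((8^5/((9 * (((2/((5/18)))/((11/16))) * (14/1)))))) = 567/28160 = 0.02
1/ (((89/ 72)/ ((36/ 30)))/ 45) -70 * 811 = -5048642/89 = -56726.31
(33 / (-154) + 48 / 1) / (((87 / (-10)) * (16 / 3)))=-3345/3248 = -1.03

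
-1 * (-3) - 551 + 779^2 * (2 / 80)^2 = -269959/1600 = -168.72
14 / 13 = 1.08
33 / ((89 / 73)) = 2409/89 = 27.07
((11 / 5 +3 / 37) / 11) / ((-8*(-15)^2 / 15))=-211/122100 = 0.00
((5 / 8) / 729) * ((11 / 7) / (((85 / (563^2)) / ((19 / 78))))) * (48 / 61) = 66246521/68793543 = 0.96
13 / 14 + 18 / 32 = 167/112 = 1.49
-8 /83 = -0.10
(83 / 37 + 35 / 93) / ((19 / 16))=144224/65379 = 2.21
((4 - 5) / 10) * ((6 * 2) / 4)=-3/10 = -0.30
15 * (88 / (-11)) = -120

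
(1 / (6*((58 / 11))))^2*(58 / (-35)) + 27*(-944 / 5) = -372532729/73080 = -5097.60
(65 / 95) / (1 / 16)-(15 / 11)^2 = 20893/2299 = 9.09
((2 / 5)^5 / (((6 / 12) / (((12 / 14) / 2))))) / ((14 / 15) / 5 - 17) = -576/1103375 = 0.00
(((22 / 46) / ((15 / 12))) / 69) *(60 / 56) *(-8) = -176/3703 = -0.05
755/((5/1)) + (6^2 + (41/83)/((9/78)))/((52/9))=340903/2158 = 157.97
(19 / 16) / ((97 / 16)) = 19/97 = 0.20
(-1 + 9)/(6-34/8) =32/7 = 4.57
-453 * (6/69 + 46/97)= -567156/2231 = -254.22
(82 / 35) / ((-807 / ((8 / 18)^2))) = -1312/2287845 = 0.00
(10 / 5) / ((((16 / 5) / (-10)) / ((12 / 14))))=-75/14 = -5.36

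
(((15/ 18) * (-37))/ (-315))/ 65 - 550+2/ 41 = -554002843/1007370 = -549.95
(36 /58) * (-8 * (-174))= 864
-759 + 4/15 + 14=-11171/15 = -744.73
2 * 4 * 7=56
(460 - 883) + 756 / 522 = -12225/29 = -421.55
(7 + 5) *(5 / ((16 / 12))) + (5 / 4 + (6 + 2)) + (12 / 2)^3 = 1081/4 = 270.25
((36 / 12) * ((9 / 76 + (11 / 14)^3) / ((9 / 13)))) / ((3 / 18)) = 409019/26068 = 15.69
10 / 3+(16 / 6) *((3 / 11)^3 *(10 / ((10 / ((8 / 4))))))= 13742/3993 = 3.44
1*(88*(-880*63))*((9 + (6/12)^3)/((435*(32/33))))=-6121269/58 = -105539.12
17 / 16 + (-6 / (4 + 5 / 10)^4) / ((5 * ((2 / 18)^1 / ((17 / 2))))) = 16303/19440 = 0.84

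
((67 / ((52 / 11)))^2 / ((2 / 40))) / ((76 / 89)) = 241710205/51376 = 4704.73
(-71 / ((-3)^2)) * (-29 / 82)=2059/738 = 2.79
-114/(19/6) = -36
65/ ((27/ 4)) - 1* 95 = -2305/27 = -85.37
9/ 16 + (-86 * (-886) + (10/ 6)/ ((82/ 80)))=149958035/1968 = 76198.19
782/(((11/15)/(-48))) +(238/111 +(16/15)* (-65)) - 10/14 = -146020817/2849 = -51253.36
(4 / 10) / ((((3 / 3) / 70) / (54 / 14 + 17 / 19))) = 2528/19 = 133.05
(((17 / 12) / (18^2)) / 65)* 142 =1207/126360 = 0.01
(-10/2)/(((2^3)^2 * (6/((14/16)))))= -35/3072 = -0.01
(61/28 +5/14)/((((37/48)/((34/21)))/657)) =6343992/1813 = 3499.17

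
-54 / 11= -4.91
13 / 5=2.60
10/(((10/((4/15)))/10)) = 8/3 = 2.67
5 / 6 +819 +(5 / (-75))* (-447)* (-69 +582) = 483217/30 = 16107.23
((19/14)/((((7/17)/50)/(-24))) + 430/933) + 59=-178097027/45717 = -3895.64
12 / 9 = 4/3 = 1.33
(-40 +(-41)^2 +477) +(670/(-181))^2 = 69836698/32761 = 2131.70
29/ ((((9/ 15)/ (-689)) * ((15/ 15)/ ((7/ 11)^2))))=-4895345/363 = -13485.80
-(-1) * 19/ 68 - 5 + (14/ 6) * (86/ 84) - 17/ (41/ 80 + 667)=-77035547/32681412 = -2.36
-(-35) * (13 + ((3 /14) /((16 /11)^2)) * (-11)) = 212995/512 = 416.01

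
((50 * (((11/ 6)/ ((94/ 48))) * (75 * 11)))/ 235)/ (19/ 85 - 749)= -127500/580967 = -0.22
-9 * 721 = -6489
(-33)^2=1089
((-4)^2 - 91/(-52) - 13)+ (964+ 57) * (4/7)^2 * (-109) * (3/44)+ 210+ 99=-4665427/2156 = -2163.93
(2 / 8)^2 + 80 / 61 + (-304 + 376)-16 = 55997/976 = 57.37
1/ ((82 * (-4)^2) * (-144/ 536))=-67/23616 = 0.00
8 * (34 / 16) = 17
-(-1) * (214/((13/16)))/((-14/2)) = -3424/91 = -37.63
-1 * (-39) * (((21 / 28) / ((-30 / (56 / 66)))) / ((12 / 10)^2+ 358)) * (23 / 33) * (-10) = 52325/3261918 = 0.02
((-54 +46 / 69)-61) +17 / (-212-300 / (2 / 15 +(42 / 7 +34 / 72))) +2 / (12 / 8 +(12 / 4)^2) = -2056217/18004 = -114.21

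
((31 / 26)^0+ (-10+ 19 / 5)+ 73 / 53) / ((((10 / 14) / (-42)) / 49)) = 14593278/1325 = 11013.79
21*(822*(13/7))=32058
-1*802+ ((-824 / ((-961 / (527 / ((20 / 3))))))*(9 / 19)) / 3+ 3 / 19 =-2329907/2945 = -791.14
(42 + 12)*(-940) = -50760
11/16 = 0.69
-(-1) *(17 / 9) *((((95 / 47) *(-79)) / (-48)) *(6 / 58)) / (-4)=-127585/785088 = -0.16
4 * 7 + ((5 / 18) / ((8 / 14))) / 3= 6083/216 = 28.16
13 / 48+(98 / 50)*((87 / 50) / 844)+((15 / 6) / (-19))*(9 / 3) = -14415893/120270000 = -0.12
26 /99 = 0.26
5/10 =0.50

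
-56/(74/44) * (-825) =1016400/37 = 27470.27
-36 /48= -3/4 = -0.75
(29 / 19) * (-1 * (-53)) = 1537/19 = 80.89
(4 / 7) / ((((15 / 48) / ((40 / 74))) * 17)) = 256/4403 = 0.06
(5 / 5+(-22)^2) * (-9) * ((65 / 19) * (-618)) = 175342050/19 = 9228528.95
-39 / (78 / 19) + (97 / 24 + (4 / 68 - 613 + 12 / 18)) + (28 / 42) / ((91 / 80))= -22913425/37128 = -617.15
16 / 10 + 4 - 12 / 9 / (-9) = 776/135 = 5.75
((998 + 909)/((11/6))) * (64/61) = 732288/671 = 1091.34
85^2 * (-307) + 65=-2218010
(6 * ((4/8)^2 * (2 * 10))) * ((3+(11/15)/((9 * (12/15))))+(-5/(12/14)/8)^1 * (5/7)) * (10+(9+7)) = 72475/36 = 2013.19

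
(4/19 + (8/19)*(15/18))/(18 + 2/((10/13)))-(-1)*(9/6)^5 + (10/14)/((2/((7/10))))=7.87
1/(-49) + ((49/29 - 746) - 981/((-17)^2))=-747.73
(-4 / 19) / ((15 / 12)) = -16/95 = -0.17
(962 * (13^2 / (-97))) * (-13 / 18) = 1056757/873 = 1210.49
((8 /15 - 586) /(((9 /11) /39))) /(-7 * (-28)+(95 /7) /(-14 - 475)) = -10020262/70365 = -142.40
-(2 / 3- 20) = 58/3 = 19.33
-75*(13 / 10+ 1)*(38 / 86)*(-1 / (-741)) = -115/1118 = -0.10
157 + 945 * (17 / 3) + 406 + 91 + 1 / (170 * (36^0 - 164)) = 166509389/27710 = 6009.00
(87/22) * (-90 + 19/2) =-14007/44 = -318.34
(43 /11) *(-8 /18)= -172/99 = -1.74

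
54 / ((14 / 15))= 405/7 = 57.86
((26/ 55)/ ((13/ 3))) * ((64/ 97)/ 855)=128/1520475 = 0.00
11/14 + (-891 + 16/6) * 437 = -16304437/42 = -388200.88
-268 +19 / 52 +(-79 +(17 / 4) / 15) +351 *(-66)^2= 596157763/390 = 1528609.65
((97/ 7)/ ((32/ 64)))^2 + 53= 40233/49 = 821.08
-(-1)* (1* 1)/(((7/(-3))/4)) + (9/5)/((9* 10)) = -593/350 = -1.69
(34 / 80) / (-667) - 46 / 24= -1.92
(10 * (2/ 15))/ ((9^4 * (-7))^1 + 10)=-4/137751 = 0.00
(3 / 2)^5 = 243/32 = 7.59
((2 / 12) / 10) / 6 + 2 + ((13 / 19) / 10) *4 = 2.28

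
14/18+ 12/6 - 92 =-803/9 = -89.22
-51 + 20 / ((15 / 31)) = -29/3 = -9.67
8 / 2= 4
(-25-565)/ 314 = -295/157 = -1.88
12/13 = 0.92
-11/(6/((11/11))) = -11/6 = -1.83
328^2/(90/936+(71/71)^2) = 5594368/57 = 98146.81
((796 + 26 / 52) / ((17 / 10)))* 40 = 18741.18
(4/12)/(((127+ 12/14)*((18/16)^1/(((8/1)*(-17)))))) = -7616/24165 = -0.32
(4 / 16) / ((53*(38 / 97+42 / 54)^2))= 762129/220997492 = 0.00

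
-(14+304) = -318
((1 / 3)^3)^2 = 1/729 = 0.00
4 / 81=0.05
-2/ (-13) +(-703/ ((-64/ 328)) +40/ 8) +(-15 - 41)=369411/104 = 3552.03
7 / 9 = 0.78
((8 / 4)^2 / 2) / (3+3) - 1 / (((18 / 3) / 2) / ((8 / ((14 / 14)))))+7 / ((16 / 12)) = 35/12 = 2.92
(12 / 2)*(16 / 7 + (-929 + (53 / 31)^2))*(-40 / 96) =15535860/6727 = 2309.48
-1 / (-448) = 1/448 = 0.00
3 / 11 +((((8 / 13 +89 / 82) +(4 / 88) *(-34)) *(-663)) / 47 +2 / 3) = -1.25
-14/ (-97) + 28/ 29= 3122/2813 = 1.11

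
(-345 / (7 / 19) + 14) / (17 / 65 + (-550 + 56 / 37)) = 15529085/9229367 = 1.68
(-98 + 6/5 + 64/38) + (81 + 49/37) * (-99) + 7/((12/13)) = -347463679/42180 = -8237.64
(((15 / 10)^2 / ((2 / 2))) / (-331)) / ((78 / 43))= -129/34424 = 0.00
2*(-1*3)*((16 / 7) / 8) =-12/7 = -1.71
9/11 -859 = -9440/11 = -858.18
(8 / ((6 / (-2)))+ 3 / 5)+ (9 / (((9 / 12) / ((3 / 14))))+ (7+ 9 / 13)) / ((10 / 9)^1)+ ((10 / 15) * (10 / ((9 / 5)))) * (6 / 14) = 35864/4095 = 8.76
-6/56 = -3/28 = -0.11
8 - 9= -1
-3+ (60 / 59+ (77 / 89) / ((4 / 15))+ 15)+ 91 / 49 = 2663923/147028 = 18.12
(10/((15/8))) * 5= 80/3 = 26.67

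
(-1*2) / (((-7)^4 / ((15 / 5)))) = -6/2401 = 0.00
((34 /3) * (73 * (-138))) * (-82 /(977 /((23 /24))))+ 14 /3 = 26929727/2931 = 9187.90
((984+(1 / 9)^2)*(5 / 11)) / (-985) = -79705/175527 = -0.45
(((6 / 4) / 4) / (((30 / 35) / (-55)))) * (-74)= 14245/8 = 1780.62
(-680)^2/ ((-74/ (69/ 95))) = -3190560/703 = -4538.49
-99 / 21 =-33/7 = -4.71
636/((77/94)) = 776.42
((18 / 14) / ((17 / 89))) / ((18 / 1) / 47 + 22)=37647/125188 = 0.30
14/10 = 7/5 = 1.40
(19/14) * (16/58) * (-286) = -21736/203 = -107.07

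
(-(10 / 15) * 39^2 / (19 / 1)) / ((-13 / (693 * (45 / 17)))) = 2432430/323 = 7530.74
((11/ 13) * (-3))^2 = 1089/169 = 6.44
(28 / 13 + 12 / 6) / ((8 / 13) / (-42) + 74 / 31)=17577/10039 = 1.75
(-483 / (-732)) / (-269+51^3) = 161/32301208 = 0.00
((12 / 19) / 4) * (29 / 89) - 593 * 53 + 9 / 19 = -53145551/1691 = -31428.47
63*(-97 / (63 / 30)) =-2910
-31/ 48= -0.65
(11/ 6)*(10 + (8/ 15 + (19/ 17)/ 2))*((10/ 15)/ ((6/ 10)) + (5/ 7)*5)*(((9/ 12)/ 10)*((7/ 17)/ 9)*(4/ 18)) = 3671393/50563440 = 0.07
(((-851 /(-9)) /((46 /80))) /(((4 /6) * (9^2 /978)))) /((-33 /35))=-8443400/2673 = -3158.77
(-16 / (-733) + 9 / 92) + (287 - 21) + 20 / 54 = 485217575/1820772 = 266.49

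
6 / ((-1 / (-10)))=60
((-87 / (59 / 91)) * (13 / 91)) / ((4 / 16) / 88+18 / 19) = -20.17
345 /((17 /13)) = 4485/17 = 263.82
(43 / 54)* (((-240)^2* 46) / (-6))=-3164800/9 = -351644.44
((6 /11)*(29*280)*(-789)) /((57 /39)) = -499721040/209 = -2391009.76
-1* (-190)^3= 6859000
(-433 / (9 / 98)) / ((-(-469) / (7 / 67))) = -1.05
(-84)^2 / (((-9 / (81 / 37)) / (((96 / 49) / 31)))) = -124416/1147 = -108.47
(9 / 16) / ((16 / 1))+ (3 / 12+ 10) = 2633/256 = 10.29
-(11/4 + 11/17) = -231/68 = -3.40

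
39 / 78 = 1/2 = 0.50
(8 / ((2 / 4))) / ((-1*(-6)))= 8/3 = 2.67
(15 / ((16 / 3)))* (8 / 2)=45/4 = 11.25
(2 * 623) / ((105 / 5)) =178/3 = 59.33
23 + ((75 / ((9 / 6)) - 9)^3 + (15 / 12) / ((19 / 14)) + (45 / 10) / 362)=948406505/13756 = 68944.93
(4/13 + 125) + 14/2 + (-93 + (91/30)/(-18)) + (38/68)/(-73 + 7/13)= 366590969/9368190 = 39.13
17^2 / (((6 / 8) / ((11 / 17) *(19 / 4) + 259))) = 302957/3 = 100985.67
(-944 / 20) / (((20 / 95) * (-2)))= 1121/10 = 112.10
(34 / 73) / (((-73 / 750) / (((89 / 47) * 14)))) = -31773000/250463 = -126.86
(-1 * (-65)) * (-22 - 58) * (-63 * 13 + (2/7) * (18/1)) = 29624400/7 = 4232057.14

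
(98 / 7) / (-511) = -2/73 = -0.03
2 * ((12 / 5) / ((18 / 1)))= 4/15 = 0.27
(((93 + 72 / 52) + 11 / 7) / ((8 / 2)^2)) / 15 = 2183/5460 = 0.40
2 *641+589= 1871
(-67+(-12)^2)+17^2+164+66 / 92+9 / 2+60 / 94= 579260/1081 = 535.86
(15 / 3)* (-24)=-120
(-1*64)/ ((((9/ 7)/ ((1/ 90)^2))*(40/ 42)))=-196/30375 = -0.01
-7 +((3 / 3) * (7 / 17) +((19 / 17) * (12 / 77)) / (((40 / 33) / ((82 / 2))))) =-829/1190 = -0.70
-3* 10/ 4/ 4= -15/8 = -1.88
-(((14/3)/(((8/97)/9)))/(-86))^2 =-4149369/118336 = -35.06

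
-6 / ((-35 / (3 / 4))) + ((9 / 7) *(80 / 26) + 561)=73461/130 = 565.08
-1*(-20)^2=-400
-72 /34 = -36/17 = -2.12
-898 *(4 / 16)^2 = -449/8 = -56.12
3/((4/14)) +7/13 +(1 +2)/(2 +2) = 613/52 = 11.79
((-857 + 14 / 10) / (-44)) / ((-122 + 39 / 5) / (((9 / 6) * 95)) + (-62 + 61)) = -609615/56474 = -10.79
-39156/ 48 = -3263/4 = -815.75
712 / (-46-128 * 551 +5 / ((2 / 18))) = -712/70529 = -0.01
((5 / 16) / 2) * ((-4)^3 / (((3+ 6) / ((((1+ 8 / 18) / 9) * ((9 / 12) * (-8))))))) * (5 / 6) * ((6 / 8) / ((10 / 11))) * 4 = 715/243 = 2.94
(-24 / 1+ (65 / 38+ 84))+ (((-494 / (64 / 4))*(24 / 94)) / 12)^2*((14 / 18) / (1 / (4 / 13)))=373591729/6043824 = 61.81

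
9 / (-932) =-0.01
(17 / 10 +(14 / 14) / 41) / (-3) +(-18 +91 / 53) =-1098961/65190 = -16.86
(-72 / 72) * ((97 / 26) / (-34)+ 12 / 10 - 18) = 74741/4420 = 16.91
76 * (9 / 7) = 684/7 = 97.71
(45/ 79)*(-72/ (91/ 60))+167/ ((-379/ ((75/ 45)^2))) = -693112475/24521679 = -28.27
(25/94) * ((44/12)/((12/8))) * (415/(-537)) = -114125/227151 = -0.50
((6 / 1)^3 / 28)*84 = 648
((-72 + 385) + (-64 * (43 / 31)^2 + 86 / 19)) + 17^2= 8826180/18259 = 483.39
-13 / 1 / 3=-13/3 = -4.33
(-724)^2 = 524176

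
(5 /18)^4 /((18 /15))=3125/629856 = 0.00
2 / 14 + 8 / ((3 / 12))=225/7 = 32.14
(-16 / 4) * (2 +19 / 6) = -62/3 = -20.67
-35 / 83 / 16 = -35/1328 = -0.03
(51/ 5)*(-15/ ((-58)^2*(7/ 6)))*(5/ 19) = -2295/223706 = -0.01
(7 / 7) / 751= 1/751 = 0.00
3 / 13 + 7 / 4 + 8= 519/52 = 9.98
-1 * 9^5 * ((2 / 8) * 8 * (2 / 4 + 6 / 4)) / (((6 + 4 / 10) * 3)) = -98415/8 = -12301.88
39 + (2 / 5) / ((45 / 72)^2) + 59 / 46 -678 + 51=-585.69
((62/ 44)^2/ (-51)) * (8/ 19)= -1922/117249 = -0.02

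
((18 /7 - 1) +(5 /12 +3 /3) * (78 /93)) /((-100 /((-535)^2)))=-41136257/5208 = -7898.67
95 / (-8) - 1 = -12.88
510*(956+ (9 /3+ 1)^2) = 495720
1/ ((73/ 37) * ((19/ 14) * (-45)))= -518/62415 = -0.01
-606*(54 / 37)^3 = -95423184/50653 = -1883.86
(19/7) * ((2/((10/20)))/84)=19/147 = 0.13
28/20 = 7/5 = 1.40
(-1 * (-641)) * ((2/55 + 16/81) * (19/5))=12690518/22275 = 569.72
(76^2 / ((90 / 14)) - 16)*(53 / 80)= 131546/225 = 584.65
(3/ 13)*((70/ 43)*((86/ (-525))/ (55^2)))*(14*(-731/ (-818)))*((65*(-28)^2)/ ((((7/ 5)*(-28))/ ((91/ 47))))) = 7450352/11629915 = 0.64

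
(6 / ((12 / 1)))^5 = 1/32 = 0.03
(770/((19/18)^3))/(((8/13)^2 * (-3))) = -15810795/27436 = -576.28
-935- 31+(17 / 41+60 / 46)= -909317/943 = -964.28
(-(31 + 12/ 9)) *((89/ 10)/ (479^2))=-8633/6883230 = 0.00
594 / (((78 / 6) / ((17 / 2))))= 388.38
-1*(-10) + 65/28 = 345/28 = 12.32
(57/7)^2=3249/49 = 66.31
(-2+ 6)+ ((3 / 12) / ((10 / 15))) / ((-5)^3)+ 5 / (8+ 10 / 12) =241841/53000 = 4.56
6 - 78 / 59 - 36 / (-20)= 1911/295 = 6.48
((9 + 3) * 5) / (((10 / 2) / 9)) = 108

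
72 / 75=0.96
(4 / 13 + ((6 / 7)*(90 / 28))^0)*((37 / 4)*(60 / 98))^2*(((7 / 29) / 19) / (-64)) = -5236425/628968704 = -0.01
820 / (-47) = -820/47 = -17.45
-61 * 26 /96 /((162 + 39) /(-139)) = 110227/9648 = 11.42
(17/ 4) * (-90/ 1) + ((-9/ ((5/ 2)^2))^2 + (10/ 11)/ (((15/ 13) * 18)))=-380.38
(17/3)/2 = 17/6 = 2.83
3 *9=27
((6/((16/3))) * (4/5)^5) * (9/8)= 1296/3125 = 0.41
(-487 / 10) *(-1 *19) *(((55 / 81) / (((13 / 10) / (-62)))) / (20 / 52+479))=-830335/13284 = -62.51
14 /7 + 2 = 4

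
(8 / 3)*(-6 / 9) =-16/9 = -1.78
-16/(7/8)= -128/7 = -18.29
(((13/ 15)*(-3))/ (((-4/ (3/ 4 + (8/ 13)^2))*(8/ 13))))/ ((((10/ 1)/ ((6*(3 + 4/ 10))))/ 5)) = 38913/3200 = 12.16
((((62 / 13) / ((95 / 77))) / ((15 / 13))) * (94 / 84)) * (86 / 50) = 689161/106875 = 6.45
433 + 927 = 1360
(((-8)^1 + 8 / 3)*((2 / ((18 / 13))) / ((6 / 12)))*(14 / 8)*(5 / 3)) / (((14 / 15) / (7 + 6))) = -16900/27 = -625.93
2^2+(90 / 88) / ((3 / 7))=281/44 = 6.39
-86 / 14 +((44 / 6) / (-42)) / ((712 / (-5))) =-275489/44856 = -6.14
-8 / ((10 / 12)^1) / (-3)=16/5 = 3.20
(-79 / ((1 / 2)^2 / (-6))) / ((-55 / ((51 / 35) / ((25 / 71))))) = -6865416/48125 = -142.66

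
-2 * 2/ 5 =-4/5 = -0.80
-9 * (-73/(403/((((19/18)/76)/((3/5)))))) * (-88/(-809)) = 4015/978081 = 0.00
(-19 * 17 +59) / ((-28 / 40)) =2640/7 = 377.14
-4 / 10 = -0.40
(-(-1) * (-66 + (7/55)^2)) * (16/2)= -1596808/3025 = -527.87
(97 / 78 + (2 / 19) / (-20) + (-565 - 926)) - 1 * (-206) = -4756337/3705 = -1283.76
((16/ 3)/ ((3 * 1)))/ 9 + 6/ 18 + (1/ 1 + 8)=9.53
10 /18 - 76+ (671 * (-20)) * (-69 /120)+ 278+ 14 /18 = 47519/6 = 7919.83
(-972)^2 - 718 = 944066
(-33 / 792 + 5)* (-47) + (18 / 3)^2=-4729/24 = -197.04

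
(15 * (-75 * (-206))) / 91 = 231750/91 = 2546.70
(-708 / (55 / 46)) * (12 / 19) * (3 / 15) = -390816/5225 = -74.80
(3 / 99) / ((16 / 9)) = 0.02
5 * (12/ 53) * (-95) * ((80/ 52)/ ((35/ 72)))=-1641600/4823 = -340.37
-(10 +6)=-16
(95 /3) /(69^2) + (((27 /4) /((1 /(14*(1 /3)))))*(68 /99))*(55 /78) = 2834030/185679 = 15.26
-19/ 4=-4.75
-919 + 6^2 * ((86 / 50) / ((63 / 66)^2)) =-1042527/1225 = -851.04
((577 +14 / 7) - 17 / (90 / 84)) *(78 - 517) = -3708233/15 = -247215.53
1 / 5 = 0.20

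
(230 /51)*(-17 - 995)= -232760/51 = -4563.92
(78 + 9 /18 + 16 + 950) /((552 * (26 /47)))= 98183/28704 = 3.42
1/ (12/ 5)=5/12 = 0.42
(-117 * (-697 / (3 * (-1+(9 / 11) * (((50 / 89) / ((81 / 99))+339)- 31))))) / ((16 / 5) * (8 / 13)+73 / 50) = 30834050/978531 = 31.51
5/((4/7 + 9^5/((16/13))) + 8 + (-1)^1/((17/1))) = 9520/91365011 = 0.00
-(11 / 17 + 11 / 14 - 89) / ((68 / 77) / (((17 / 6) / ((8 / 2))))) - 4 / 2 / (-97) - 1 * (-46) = 116.26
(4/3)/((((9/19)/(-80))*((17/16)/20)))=-1945600/459 = -4238.78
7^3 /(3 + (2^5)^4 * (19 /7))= 2401/19922965 = 0.00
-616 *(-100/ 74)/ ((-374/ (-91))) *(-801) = -102047400/629 = -162237.52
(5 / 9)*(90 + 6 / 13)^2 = 768320/169 = 4546.27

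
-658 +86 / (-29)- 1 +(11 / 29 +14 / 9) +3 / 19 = -3272309/4959 = -659.87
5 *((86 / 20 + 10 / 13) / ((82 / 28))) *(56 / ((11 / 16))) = 4133248/5863 = 704.97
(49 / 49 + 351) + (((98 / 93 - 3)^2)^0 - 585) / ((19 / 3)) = 4936/19 = 259.79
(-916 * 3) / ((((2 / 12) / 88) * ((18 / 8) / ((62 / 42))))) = -19990784/21 = -951942.10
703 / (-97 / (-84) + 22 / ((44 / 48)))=59052/2113 = 27.95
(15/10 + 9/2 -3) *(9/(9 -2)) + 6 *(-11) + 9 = -372/7 = -53.14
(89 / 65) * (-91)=-623/5 = -124.60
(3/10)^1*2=0.60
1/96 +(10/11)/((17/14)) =13627/17952 = 0.76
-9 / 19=-0.47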